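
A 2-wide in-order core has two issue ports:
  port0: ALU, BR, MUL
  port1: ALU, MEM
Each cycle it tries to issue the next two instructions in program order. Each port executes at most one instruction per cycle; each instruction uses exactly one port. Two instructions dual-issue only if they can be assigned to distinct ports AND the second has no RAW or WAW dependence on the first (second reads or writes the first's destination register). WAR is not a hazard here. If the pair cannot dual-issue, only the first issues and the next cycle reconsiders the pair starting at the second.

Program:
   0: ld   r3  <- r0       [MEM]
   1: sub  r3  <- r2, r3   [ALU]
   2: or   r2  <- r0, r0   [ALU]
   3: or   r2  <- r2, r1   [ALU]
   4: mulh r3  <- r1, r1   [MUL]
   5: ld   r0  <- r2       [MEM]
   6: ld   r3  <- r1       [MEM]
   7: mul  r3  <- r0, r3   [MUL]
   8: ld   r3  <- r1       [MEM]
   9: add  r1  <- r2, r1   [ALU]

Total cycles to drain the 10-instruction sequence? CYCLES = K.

0. ld @i0  | RAW+WAW r3
1. sub;or @i1,i2  | 2-wide
2. or;mulh @i3,i4  | 2-wide
3. ld @i5  | no-port MEM/MEM
4. ld @i6  | RAW+WAW r3
5. mul @i7  | WAW r3
6. ld;add @i8,i9  | 2-wide

CYCLES = 7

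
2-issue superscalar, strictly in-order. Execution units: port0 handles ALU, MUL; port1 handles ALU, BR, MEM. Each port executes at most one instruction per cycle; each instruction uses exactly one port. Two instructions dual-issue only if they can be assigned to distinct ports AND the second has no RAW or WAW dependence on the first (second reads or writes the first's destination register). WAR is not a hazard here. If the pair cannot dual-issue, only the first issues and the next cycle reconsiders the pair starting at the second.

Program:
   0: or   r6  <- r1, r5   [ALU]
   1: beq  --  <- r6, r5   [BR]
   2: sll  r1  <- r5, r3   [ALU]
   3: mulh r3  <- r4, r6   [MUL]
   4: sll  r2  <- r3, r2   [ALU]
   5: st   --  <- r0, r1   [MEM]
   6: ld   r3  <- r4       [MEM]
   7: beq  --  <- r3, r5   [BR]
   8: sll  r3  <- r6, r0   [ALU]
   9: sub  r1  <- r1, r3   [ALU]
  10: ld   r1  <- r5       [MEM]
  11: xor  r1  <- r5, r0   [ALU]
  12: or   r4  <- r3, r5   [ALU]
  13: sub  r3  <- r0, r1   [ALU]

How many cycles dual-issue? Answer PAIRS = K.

PAIRS = 4

[0] i0  or.ALU  -- RAW r6
[1] i1&i2  beq.BR/sll.ALU  -- pair
[2] i3  mulh.MUL  -- RAW r3
[3] i4&i5  sll.ALU/st.MEM  -- pair
[4] i6  ld.MEM  -- no-port MEM/BR
[5] i7&i8  beq.BR/sll.ALU  -- pair
[6] i9  sub.ALU  -- WAW r1
[7] i10  ld.MEM  -- WAW r1
[8] i11&i12  xor.ALU/or.ALU  -- pair
[9] i13  sub.ALU  -- tail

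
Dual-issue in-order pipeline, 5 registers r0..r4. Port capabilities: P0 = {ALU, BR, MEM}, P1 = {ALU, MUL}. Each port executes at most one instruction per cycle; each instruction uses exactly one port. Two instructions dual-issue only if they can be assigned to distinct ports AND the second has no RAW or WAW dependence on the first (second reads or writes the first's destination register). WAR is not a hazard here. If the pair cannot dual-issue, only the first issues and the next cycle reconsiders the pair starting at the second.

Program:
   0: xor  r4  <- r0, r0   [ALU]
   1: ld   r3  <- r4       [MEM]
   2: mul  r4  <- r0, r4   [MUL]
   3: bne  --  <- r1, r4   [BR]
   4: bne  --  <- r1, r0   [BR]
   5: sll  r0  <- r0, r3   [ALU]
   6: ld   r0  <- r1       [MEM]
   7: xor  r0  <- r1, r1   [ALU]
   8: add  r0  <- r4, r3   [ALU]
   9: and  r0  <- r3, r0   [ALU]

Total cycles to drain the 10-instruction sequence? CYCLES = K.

0. xor.ALU @i0  | RAW r4
1. ld.MEM+mul.MUL @i1&i2  | 2-wide
2. bne.BR @i3  | no-port BR/BR
3. bne.BR+sll.ALU @i4&i5  | 2-wide
4. ld.MEM @i6  | WAW r0
5. xor.ALU @i7  | WAW r0
6. add.ALU @i8  | RAW+WAW r0
7. and.ALU @i9  | tail

CYCLES = 8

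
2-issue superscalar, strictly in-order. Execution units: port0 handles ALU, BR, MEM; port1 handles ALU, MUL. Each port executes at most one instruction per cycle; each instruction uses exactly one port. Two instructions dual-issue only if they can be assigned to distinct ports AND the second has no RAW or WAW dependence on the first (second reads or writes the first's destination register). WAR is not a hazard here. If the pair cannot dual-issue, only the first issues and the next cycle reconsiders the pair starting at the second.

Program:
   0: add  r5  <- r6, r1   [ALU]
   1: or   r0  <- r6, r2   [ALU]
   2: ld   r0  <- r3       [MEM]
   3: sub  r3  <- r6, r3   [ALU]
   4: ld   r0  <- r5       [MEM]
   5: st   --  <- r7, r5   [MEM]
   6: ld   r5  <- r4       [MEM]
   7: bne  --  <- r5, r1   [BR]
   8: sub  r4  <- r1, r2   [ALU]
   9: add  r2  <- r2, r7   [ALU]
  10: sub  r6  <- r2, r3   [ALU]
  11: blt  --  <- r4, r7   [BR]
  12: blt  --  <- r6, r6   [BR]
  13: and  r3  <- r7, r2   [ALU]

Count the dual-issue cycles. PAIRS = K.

c0: i0,i1 add.ALU/or.ALU  2-wide
c1: i2,i3 ld.MEM/sub.ALU  2-wide
c2: i4 ld.MEM  no-port MEM/MEM
c3: i5 st.MEM  no-port MEM/MEM
c4: i6 ld.MEM  no-port MEM/BR
c5: i7,i8 bne.BR/sub.ALU  2-wide
c6: i9 add.ALU  RAW r2
c7: i10,i11 sub.ALU/blt.BR  2-wide
c8: i12,i13 blt.BR/and.ALU  2-wide

PAIRS = 5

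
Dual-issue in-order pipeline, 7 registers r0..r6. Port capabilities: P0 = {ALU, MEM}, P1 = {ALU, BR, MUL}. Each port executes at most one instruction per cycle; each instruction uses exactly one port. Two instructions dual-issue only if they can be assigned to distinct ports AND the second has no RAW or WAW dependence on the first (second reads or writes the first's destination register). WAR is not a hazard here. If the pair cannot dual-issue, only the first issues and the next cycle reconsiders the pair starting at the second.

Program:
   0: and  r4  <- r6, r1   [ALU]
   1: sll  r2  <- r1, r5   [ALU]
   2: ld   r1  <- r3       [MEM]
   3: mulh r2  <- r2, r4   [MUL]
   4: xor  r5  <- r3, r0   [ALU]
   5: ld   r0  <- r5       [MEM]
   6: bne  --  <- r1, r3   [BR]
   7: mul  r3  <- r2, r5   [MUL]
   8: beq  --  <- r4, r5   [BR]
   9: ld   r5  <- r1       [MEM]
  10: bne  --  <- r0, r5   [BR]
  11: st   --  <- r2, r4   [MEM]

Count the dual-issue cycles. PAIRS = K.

PAIRS = 5

  cy0 -> i0&i1 (and/sll) 2-wide
  cy1 -> i2&i3 (ld/mulh) 2-wide
  cy2 -> i4 (xor) RAW r5
  cy3 -> i5&i6 (ld/bne) 2-wide
  cy4 -> i7 (mul) no-port MUL/BR
  cy5 -> i8&i9 (beq/ld) 2-wide
  cy6 -> i10&i11 (bne/st) 2-wide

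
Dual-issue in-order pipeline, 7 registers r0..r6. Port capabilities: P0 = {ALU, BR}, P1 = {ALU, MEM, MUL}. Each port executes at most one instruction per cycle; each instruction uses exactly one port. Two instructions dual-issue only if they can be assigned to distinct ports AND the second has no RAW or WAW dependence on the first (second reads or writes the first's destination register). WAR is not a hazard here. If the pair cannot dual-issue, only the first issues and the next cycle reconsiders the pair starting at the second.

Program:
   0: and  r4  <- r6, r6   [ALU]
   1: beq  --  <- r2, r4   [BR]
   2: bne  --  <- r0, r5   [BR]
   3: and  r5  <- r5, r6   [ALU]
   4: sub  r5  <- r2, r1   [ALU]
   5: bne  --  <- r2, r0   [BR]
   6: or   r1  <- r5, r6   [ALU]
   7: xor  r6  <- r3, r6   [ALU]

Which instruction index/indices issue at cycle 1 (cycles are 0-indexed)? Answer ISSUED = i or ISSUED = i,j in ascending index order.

#0 head=0: and.ALU i0 RAW r4
#1 head=1: beq.BR i1 no-port BR/BR
#2 head=2: bne.BR;and.ALU i2+i3 pair
#3 head=4: sub.ALU;bne.BR i4+i5 pair
#4 head=6: or.ALU;xor.ALU i6+i7 pair

ISSUED = 1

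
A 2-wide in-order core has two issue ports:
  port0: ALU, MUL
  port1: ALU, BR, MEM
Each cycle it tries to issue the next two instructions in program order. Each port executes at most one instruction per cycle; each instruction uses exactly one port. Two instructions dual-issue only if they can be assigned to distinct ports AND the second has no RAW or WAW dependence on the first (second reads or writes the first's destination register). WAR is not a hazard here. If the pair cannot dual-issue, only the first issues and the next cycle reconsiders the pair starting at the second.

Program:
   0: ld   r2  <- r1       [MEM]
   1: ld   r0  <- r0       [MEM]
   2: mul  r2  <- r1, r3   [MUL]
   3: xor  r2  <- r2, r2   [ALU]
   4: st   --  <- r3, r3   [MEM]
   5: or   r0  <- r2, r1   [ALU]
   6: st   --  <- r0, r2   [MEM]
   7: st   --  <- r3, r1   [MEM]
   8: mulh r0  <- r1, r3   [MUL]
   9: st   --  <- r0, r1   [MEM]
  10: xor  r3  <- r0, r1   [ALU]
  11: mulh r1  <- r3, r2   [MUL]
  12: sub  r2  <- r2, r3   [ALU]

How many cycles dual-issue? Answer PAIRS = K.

  cy0 -> i0 (ld) no-port MEM/MEM
  cy1 -> i1+i2 (ld mul) dual
  cy2 -> i3+i4 (xor st) dual
  cy3 -> i5 (or) RAW r0
  cy4 -> i6 (st) no-port MEM/MEM
  cy5 -> i7+i8 (st mulh) dual
  cy6 -> i9+i10 (st xor) dual
  cy7 -> i11+i12 (mulh sub) dual

PAIRS = 5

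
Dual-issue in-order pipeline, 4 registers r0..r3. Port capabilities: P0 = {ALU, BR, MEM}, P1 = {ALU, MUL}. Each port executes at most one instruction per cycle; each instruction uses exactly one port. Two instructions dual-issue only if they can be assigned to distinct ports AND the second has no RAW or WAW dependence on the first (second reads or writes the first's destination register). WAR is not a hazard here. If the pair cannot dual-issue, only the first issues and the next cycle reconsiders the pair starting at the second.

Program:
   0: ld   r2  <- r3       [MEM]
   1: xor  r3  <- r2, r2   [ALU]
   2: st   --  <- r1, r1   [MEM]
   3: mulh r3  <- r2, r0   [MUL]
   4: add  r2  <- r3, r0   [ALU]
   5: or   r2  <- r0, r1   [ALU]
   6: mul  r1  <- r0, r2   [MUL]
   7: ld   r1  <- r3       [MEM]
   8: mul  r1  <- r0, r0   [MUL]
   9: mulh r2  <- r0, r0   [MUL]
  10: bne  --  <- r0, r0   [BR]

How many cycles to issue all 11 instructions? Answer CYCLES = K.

#0 head=0: ld i0 RAW r2
#1 head=1: xor/st i1,i2 2-wide
#2 head=3: mulh i3 RAW r3
#3 head=4: add i4 WAW r2
#4 head=5: or i5 RAW r2
#5 head=6: mul i6 WAW r1
#6 head=7: ld i7 WAW r1
#7 head=8: mul i8 no-port MUL/MUL
#8 head=9: mulh/bne i9,i10 2-wide

CYCLES = 9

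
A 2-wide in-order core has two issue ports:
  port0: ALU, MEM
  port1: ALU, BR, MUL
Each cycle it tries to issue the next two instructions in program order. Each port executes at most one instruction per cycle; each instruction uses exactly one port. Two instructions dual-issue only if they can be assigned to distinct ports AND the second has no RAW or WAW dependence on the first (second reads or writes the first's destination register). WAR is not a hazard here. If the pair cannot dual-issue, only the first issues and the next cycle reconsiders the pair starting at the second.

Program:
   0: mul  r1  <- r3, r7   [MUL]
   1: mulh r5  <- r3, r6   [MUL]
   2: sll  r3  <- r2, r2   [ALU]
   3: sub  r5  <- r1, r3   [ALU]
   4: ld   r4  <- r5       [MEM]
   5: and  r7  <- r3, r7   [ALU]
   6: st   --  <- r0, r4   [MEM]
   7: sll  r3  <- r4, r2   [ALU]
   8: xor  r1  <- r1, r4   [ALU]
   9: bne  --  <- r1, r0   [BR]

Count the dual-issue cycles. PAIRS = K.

c0: i0 mul.MUL  no-port MUL/MUL
c1: i1&i2 mulh.MUL sll.ALU  pair
c2: i3 sub.ALU  RAW r5
c3: i4&i5 ld.MEM and.ALU  pair
c4: i6&i7 st.MEM sll.ALU  pair
c5: i8 xor.ALU  RAW r1
c6: i9 bne.BR  tail

PAIRS = 3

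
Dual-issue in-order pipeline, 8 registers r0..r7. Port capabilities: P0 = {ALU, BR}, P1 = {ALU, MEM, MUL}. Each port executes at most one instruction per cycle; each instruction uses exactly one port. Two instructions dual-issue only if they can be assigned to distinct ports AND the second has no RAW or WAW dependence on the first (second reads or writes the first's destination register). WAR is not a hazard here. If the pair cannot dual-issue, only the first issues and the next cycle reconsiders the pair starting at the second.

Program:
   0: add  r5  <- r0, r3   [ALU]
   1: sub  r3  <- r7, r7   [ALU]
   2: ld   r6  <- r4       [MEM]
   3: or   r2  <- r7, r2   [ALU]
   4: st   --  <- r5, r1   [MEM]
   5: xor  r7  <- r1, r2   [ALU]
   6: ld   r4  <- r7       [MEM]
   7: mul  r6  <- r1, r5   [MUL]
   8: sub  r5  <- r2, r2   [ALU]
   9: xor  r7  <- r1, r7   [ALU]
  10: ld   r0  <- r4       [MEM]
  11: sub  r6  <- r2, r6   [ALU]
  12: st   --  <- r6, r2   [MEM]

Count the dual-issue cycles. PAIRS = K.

t=0 i0,i1:add+sub ; 2-wide
t=1 i2,i3:ld+or ; 2-wide
t=2 i4,i5:st+xor ; 2-wide
t=3 i6:ld ; no-port MEM/MUL
t=4 i7,i8:mul+sub ; 2-wide
t=5 i9,i10:xor+ld ; 2-wide
t=6 i11:sub ; RAW r6
t=7 i12:st ; tail

PAIRS = 5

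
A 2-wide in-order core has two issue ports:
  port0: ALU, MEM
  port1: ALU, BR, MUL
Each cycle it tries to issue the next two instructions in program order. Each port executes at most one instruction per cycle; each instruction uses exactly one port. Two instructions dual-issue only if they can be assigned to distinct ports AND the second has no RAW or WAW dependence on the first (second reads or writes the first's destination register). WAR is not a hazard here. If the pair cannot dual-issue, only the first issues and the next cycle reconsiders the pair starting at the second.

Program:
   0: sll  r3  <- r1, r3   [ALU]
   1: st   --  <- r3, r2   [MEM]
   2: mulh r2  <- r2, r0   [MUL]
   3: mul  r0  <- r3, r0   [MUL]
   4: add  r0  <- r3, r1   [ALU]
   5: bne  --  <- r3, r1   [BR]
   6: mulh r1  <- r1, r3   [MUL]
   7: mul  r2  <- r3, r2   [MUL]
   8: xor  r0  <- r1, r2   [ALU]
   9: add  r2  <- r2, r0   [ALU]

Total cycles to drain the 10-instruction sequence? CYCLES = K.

c0: i0 sll.ALU  RAW r3
c1: i1&i2 st.MEM/mulh.MUL  dual
c2: i3 mul.MUL  WAW r0
c3: i4&i5 add.ALU/bne.BR  dual
c4: i6 mulh.MUL  no-port MUL/MUL
c5: i7 mul.MUL  RAW r2
c6: i8 xor.ALU  RAW r0
c7: i9 add.ALU  tail

CYCLES = 8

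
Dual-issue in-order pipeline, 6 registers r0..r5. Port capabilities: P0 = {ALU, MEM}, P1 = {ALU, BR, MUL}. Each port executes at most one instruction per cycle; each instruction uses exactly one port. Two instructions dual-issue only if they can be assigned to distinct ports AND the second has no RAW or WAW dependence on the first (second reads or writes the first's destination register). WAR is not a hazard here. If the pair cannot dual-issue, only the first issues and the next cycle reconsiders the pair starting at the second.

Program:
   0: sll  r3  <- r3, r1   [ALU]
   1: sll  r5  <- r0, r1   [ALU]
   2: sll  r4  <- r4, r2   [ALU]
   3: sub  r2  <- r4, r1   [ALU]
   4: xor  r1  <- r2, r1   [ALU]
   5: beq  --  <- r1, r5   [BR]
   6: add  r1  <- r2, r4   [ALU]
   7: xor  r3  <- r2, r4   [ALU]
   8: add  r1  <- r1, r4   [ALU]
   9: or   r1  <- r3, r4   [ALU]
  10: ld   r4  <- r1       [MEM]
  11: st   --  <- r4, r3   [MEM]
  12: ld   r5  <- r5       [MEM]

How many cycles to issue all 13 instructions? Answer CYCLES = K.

t=0 i0&i1:sll sll ; 2-wide
t=1 i2:sll ; RAW r4
t=2 i3:sub ; RAW r2
t=3 i4:xor ; RAW r1
t=4 i5&i6:beq add ; 2-wide
t=5 i7&i8:xor add ; 2-wide
t=6 i9:or ; RAW r1
t=7 i10:ld ; no-port MEM/MEM
t=8 i11:st ; no-port MEM/MEM
t=9 i12:ld ; tail

CYCLES = 10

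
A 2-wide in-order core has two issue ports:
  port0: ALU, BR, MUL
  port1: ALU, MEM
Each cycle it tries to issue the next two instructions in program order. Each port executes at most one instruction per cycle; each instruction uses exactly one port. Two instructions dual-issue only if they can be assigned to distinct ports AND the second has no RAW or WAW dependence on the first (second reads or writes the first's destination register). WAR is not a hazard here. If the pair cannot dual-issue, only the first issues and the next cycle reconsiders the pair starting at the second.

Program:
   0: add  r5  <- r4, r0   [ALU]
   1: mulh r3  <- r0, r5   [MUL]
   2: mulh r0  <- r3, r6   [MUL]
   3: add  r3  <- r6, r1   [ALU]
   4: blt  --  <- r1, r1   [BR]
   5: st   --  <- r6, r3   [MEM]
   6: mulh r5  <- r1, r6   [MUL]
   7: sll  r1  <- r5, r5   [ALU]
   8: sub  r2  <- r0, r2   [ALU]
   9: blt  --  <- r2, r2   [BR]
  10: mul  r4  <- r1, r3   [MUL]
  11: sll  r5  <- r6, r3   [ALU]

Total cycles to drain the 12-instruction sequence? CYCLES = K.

  cy0 -> i0 (add.ALU) RAW r5
  cy1 -> i1 (mulh.MUL) no-port MUL/MUL
  cy2 -> i2/i3 (mulh.MUL/add.ALU) 2-wide
  cy3 -> i4/i5 (blt.BR/st.MEM) 2-wide
  cy4 -> i6 (mulh.MUL) RAW r5
  cy5 -> i7/i8 (sll.ALU/sub.ALU) 2-wide
  cy6 -> i9 (blt.BR) no-port BR/MUL
  cy7 -> i10/i11 (mul.MUL/sll.ALU) 2-wide

CYCLES = 8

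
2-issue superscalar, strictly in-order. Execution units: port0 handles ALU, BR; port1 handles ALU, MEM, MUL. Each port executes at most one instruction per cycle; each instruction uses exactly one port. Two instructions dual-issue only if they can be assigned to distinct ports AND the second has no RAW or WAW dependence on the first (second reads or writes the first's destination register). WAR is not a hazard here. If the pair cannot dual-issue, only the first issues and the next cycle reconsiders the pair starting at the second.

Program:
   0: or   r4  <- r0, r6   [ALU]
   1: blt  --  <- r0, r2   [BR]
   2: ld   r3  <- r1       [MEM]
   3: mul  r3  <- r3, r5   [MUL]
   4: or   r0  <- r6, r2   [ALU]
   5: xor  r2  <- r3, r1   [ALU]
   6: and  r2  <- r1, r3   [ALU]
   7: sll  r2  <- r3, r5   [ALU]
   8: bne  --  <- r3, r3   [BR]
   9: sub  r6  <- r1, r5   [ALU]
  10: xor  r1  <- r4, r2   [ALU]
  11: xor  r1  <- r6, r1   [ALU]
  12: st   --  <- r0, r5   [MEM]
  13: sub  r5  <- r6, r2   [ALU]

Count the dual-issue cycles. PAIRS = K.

PAIRS = 5

#0 head=0: or.ALU blt.BR i0,i1 dual
#1 head=2: ld.MEM i2 no-port MEM/MUL
#2 head=3: mul.MUL or.ALU i3,i4 dual
#3 head=5: xor.ALU i5 WAW r2
#4 head=6: and.ALU i6 WAW r2
#5 head=7: sll.ALU bne.BR i7,i8 dual
#6 head=9: sub.ALU xor.ALU i9,i10 dual
#7 head=11: xor.ALU st.MEM i11,i12 dual
#8 head=13: sub.ALU i13 tail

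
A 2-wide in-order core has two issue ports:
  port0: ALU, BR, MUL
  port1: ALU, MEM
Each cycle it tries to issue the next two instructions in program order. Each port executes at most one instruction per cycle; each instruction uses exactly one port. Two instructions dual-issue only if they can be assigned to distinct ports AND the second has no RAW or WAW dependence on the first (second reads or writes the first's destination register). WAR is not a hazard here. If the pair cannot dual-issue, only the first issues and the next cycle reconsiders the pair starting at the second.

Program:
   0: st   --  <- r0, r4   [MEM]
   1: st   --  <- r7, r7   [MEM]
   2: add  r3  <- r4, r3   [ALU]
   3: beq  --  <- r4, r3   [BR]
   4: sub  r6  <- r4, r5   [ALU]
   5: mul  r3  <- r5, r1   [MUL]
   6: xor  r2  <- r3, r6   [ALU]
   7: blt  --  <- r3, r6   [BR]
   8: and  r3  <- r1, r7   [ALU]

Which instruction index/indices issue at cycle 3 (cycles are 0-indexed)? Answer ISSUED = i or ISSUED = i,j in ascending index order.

ISSUED = 5

[0] i0  st  -- no-port MEM/MEM
[1] i1/i2  st/add  -- pair
[2] i3/i4  beq/sub  -- pair
[3] i5  mul  -- RAW r3
[4] i6/i7  xor/blt  -- pair
[5] i8  and  -- tail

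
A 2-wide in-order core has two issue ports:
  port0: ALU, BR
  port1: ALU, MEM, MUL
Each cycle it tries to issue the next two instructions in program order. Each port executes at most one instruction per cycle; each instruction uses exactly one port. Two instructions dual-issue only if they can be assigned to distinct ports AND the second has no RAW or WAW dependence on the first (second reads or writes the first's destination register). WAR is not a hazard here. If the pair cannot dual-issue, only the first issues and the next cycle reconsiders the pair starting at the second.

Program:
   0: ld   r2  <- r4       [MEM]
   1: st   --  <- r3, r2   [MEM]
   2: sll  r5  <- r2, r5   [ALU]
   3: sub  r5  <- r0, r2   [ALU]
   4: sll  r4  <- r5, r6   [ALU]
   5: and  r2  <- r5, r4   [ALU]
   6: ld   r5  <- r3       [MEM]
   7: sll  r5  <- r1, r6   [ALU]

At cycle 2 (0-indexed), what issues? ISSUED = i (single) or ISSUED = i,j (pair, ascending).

ISSUED = 3

t=0 i0:ld.MEM ; no-port MEM/MEM
t=1 i1&i2:st.MEM/sll.ALU ; 2-wide
t=2 i3:sub.ALU ; RAW r5
t=3 i4:sll.ALU ; RAW r4
t=4 i5&i6:and.ALU/ld.MEM ; 2-wide
t=5 i7:sll.ALU ; tail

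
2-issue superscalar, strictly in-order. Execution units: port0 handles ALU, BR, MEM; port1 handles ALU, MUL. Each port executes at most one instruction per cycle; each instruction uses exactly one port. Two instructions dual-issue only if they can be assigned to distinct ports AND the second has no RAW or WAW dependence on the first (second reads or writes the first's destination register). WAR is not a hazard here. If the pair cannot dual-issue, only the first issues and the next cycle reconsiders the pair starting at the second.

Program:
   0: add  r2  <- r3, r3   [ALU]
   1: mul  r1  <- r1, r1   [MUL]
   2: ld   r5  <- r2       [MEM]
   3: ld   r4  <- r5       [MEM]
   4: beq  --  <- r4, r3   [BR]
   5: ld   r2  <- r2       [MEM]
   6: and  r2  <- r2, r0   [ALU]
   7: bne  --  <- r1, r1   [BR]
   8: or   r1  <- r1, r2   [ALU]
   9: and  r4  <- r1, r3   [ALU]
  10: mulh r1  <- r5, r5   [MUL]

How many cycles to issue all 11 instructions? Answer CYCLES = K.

CYCLES = 8

  cy0 -> i0&i1 (add.ALU;mul.MUL) dual
  cy1 -> i2 (ld.MEM) no-port MEM/MEM
  cy2 -> i3 (ld.MEM) no-port MEM/BR
  cy3 -> i4 (beq.BR) no-port BR/MEM
  cy4 -> i5 (ld.MEM) RAW+WAW r2
  cy5 -> i6&i7 (and.ALU;bne.BR) dual
  cy6 -> i8 (or.ALU) RAW r1
  cy7 -> i9&i10 (and.ALU;mulh.MUL) dual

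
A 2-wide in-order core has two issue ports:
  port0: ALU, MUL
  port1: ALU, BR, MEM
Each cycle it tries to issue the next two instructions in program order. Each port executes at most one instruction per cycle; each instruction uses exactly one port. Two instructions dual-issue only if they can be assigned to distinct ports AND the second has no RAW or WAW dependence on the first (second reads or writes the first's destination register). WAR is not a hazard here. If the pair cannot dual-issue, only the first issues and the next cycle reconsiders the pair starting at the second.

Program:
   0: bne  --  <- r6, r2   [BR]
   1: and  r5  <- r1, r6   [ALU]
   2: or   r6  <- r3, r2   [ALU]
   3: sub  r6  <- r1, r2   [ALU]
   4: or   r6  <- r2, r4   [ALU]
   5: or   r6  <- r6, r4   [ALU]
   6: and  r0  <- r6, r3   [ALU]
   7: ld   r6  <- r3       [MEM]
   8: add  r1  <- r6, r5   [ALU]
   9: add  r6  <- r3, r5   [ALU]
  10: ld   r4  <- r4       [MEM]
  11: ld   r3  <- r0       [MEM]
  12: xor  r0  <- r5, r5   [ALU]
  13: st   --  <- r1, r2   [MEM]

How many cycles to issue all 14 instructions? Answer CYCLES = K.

t=0 i0,i1:bne.BR+and.ALU ; pair
t=1 i2:or.ALU ; WAW r6
t=2 i3:sub.ALU ; WAW r6
t=3 i4:or.ALU ; RAW+WAW r6
t=4 i5:or.ALU ; RAW r6
t=5 i6,i7:and.ALU+ld.MEM ; pair
t=6 i8,i9:add.ALU+add.ALU ; pair
t=7 i10:ld.MEM ; no-port MEM/MEM
t=8 i11,i12:ld.MEM+xor.ALU ; pair
t=9 i13:st.MEM ; tail

CYCLES = 10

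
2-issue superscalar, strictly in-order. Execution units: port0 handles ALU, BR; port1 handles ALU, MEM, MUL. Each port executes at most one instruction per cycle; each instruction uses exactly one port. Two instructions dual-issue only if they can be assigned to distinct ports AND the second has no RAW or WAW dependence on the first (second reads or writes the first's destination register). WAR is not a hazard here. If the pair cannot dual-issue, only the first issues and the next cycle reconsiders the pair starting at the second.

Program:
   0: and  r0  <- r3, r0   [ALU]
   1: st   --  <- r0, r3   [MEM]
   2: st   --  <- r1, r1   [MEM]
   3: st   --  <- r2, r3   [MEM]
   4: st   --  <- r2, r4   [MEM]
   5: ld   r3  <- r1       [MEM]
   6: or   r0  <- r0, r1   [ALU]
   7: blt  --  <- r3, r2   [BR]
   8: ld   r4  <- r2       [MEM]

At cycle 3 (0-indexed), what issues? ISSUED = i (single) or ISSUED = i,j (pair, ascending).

c0: i0 and.ALU  RAW r0
c1: i1 st.MEM  no-port MEM/MEM
c2: i2 st.MEM  no-port MEM/MEM
c3: i3 st.MEM  no-port MEM/MEM
c4: i4 st.MEM  no-port MEM/MEM
c5: i5/i6 ld.MEM;or.ALU  pair
c6: i7/i8 blt.BR;ld.MEM  pair

ISSUED = 3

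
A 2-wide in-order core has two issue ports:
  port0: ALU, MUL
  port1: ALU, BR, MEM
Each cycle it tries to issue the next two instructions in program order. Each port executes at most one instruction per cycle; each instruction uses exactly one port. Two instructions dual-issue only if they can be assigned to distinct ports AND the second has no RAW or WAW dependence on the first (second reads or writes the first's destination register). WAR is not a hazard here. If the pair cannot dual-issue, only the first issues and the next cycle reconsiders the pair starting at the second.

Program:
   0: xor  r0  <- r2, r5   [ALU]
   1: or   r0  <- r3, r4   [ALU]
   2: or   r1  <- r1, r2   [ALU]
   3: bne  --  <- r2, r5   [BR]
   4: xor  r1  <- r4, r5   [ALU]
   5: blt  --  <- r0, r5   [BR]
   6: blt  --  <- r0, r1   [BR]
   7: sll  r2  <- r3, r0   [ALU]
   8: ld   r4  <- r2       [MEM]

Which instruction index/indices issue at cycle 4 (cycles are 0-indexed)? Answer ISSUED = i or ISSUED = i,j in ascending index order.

c0: i0 xor.ALU  WAW r0
c1: i1&i2 or.ALU/or.ALU  pair
c2: i3&i4 bne.BR/xor.ALU  pair
c3: i5 blt.BR  no-port BR/BR
c4: i6&i7 blt.BR/sll.ALU  pair
c5: i8 ld.MEM  tail

ISSUED = 6,7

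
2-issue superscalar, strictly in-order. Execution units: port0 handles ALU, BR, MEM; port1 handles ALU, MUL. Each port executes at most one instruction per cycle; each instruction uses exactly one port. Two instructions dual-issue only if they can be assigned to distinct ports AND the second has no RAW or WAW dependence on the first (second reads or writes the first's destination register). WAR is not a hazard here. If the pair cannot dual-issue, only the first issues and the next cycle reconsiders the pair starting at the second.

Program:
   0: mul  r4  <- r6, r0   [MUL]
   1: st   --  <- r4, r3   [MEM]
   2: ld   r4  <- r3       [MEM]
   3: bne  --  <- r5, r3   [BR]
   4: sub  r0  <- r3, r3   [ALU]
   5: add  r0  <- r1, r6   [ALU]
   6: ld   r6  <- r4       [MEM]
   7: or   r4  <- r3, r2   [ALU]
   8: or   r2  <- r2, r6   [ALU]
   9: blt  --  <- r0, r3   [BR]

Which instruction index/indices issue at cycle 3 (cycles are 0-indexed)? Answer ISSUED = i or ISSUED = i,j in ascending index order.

ISSUED = 3,4

c0: i0 mul  RAW r4
c1: i1 st  no-port MEM/MEM
c2: i2 ld  no-port MEM/BR
c3: i3/i4 bne/sub  pair
c4: i5/i6 add/ld  pair
c5: i7/i8 or/or  pair
c6: i9 blt  tail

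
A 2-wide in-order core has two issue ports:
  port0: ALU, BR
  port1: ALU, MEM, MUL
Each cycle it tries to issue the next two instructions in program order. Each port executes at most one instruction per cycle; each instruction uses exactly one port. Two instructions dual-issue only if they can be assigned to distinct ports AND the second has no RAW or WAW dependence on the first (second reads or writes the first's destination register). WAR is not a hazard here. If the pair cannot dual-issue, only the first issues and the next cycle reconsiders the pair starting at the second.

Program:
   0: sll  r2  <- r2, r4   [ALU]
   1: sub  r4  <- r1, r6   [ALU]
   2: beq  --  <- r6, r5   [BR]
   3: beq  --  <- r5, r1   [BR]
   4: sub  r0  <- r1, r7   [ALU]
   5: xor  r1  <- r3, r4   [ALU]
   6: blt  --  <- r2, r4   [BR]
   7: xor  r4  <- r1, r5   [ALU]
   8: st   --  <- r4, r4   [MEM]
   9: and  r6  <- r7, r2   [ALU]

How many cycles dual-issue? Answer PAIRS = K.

t=0 i0+i1:sll.ALU+sub.ALU ; pair
t=1 i2:beq.BR ; no-port BR/BR
t=2 i3+i4:beq.BR+sub.ALU ; pair
t=3 i5+i6:xor.ALU+blt.BR ; pair
t=4 i7:xor.ALU ; RAW r4
t=5 i8+i9:st.MEM+and.ALU ; pair

PAIRS = 4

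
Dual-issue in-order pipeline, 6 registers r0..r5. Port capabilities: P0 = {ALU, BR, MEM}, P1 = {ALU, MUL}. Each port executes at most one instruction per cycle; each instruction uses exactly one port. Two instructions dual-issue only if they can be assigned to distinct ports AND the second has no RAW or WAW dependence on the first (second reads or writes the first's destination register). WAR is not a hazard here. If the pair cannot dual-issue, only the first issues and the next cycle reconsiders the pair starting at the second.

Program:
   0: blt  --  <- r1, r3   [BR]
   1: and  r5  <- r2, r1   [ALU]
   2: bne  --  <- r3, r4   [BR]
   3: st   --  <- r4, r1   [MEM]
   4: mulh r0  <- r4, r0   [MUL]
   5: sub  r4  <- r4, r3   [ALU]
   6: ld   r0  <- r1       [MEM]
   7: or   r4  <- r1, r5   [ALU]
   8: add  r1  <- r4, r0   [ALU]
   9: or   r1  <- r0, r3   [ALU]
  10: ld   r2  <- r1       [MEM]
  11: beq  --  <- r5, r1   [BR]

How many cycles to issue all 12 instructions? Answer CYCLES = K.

0. blt.BR+and.ALU @i0&i1  | dual
1. bne.BR @i2  | no-port BR/MEM
2. st.MEM+mulh.MUL @i3&i4  | dual
3. sub.ALU+ld.MEM @i5&i6  | dual
4. or.ALU @i7  | RAW r4
5. add.ALU @i8  | WAW r1
6. or.ALU @i9  | RAW r1
7. ld.MEM @i10  | no-port MEM/BR
8. beq.BR @i11  | tail

CYCLES = 9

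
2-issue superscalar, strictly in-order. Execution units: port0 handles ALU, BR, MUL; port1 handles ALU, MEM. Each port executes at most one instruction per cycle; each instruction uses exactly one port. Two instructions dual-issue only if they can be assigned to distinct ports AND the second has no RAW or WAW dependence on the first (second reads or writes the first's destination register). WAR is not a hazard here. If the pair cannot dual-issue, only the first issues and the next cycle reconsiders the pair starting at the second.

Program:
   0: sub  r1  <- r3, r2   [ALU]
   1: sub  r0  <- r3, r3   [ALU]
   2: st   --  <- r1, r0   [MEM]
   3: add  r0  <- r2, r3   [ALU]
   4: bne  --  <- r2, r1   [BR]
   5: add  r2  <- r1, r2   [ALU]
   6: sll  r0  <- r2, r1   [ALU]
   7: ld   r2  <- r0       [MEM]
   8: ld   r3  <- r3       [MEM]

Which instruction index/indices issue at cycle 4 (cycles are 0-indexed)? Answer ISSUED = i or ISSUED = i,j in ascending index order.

ISSUED = 7

#0 head=0: sub.ALU/sub.ALU i0&i1 dual
#1 head=2: st.MEM/add.ALU i2&i3 dual
#2 head=4: bne.BR/add.ALU i4&i5 dual
#3 head=6: sll.ALU i6 RAW r0
#4 head=7: ld.MEM i7 no-port MEM/MEM
#5 head=8: ld.MEM i8 tail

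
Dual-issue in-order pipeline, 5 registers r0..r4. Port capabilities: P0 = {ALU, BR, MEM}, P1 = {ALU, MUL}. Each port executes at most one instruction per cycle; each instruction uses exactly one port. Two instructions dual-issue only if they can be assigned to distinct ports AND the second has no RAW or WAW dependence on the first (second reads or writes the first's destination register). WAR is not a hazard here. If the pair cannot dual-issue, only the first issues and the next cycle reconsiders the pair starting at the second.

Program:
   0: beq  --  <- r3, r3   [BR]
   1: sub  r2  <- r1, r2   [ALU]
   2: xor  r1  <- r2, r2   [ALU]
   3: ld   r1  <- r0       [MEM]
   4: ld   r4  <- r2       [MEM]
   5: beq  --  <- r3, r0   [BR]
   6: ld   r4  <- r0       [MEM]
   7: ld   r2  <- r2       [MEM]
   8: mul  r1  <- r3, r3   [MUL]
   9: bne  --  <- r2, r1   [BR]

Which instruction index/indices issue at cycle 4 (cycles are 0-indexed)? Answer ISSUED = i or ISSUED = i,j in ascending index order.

ISSUED = 5

0. beq;sub @i0&i1  | dual
1. xor @i2  | WAW r1
2. ld @i3  | no-port MEM/MEM
3. ld @i4  | no-port MEM/BR
4. beq @i5  | no-port BR/MEM
5. ld @i6  | no-port MEM/MEM
6. ld;mul @i7&i8  | dual
7. bne @i9  | tail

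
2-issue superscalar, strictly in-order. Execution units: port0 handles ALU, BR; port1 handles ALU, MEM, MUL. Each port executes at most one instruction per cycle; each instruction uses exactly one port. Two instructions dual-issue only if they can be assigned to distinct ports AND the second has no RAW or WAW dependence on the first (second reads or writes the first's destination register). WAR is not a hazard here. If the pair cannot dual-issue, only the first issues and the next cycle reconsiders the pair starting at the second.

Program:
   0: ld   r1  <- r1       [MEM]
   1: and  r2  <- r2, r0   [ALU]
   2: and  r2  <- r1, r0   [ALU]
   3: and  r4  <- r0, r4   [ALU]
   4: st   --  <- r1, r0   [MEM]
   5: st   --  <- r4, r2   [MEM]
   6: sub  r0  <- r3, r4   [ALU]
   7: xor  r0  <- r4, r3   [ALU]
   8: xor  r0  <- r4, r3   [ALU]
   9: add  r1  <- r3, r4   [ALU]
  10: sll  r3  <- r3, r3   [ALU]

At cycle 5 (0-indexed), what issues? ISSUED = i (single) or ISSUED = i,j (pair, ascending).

ISSUED = 8,9

c0: i0+i1 ld.MEM+and.ALU  2-wide
c1: i2+i3 and.ALU+and.ALU  2-wide
c2: i4 st.MEM  no-port MEM/MEM
c3: i5+i6 st.MEM+sub.ALU  2-wide
c4: i7 xor.ALU  WAW r0
c5: i8+i9 xor.ALU+add.ALU  2-wide
c6: i10 sll.ALU  tail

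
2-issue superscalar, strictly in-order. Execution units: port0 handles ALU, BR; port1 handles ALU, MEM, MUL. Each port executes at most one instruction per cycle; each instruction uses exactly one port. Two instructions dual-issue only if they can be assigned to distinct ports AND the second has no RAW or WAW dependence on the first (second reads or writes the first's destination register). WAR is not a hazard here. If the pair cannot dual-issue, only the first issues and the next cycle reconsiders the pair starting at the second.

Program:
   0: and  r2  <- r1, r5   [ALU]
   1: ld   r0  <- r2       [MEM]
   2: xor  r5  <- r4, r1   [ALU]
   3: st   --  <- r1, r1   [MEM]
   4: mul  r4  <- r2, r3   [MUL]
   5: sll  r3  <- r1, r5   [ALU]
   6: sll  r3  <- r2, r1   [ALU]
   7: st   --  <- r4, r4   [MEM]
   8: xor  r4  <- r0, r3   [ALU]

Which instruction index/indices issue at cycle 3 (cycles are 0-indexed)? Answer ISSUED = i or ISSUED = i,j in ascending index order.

ISSUED = 4,5

0. and @i0  | RAW r2
1. ld/xor @i1&i2  | pair
2. st @i3  | no-port MEM/MUL
3. mul/sll @i4&i5  | pair
4. sll/st @i6&i7  | pair
5. xor @i8  | tail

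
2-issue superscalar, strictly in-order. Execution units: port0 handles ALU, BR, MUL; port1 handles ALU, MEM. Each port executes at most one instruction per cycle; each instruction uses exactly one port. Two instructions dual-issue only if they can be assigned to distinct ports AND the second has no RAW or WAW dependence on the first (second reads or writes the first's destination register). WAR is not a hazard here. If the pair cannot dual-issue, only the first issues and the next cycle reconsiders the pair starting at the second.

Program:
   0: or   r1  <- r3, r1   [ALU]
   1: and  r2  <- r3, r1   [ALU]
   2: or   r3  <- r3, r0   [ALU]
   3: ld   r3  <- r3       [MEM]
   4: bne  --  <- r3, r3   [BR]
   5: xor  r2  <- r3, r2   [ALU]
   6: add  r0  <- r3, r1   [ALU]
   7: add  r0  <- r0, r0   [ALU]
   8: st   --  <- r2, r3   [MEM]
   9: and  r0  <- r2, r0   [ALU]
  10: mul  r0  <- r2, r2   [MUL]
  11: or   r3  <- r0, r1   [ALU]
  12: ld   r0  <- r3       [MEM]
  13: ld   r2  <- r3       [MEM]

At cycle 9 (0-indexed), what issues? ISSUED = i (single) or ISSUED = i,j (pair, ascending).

  cy0 -> i0 (or.ALU) RAW r1
  cy1 -> i1/i2 (and.ALU/or.ALU) pair
  cy2 -> i3 (ld.MEM) RAW r3
  cy3 -> i4/i5 (bne.BR/xor.ALU) pair
  cy4 -> i6 (add.ALU) RAW+WAW r0
  cy5 -> i7/i8 (add.ALU/st.MEM) pair
  cy6 -> i9 (and.ALU) WAW r0
  cy7 -> i10 (mul.MUL) RAW r0
  cy8 -> i11 (or.ALU) RAW r3
  cy9 -> i12 (ld.MEM) no-port MEM/MEM
  cy10 -> i13 (ld.MEM) tail

ISSUED = 12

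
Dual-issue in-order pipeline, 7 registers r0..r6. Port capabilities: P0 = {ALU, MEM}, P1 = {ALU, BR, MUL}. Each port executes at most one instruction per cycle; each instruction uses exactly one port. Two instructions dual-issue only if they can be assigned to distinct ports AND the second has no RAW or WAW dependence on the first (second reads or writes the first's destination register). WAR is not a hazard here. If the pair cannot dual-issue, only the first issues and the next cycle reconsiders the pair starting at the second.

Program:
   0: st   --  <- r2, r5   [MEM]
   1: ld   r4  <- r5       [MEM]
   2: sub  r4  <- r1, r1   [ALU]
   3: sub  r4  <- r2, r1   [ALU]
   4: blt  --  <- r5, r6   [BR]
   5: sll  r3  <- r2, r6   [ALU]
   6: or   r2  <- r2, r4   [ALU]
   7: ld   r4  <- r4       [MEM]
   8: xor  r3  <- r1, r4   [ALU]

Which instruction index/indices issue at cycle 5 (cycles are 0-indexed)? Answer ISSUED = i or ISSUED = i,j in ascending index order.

[0] i0  st  -- no-port MEM/MEM
[1] i1  ld  -- WAW r4
[2] i2  sub  -- WAW r4
[3] i3&i4  sub;blt  -- 2-wide
[4] i5&i6  sll;or  -- 2-wide
[5] i7  ld  -- RAW r4
[6] i8  xor  -- tail

ISSUED = 7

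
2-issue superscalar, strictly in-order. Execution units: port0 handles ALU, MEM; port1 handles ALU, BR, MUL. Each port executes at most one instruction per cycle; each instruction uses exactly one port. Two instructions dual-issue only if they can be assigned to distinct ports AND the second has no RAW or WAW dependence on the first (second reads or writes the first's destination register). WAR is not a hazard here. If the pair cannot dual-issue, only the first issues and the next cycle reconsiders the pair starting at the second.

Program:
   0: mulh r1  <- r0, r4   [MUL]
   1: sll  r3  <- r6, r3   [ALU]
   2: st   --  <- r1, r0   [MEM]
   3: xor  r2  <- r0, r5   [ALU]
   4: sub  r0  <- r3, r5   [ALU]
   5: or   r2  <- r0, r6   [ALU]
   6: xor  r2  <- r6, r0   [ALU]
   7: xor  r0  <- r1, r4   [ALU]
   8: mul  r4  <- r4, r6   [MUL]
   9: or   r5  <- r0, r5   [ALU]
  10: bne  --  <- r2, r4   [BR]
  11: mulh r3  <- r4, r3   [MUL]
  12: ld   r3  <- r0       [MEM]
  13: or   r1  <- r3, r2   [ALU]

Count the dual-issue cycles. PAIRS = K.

#0 head=0: mulh/sll i0,i1 dual
#1 head=2: st/xor i2,i3 dual
#2 head=4: sub i4 RAW r0
#3 head=5: or i5 WAW r2
#4 head=6: xor/xor i6,i7 dual
#5 head=8: mul/or i8,i9 dual
#6 head=10: bne i10 no-port BR/MUL
#7 head=11: mulh i11 WAW r3
#8 head=12: ld i12 RAW r3
#9 head=13: or i13 tail

PAIRS = 4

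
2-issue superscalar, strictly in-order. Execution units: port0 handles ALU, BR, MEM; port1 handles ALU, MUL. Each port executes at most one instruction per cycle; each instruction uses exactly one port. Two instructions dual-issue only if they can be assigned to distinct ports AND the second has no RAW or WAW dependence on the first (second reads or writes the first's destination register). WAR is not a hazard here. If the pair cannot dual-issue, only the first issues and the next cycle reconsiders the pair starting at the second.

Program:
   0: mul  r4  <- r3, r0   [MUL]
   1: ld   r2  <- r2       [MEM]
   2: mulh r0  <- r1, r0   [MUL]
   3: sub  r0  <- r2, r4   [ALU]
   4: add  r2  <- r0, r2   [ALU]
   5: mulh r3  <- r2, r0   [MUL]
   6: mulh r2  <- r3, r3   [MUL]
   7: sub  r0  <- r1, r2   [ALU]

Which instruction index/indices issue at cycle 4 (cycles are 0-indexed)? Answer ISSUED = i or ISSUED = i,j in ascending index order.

ISSUED = 5

0. mul+ld @i0+i1  | 2-wide
1. mulh @i2  | WAW r0
2. sub @i3  | RAW r0
3. add @i4  | RAW r2
4. mulh @i5  | no-port MUL/MUL
5. mulh @i6  | RAW r2
6. sub @i7  | tail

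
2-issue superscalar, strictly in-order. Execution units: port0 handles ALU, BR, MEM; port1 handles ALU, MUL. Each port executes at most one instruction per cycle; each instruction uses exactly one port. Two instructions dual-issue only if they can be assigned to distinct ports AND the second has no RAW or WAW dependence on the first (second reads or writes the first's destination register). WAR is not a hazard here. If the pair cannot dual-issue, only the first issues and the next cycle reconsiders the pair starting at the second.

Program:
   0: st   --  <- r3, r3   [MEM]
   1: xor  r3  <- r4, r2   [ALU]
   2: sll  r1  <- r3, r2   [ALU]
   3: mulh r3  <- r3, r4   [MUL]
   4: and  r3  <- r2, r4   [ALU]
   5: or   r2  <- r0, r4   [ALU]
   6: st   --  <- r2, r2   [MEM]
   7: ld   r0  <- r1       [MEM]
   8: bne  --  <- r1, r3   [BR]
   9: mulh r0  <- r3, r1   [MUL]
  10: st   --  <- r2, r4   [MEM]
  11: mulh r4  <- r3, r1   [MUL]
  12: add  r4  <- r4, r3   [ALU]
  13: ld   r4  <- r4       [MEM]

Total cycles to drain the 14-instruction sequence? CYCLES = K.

CYCLES = 9

c0: i0&i1 st.MEM xor.ALU  dual
c1: i2&i3 sll.ALU mulh.MUL  dual
c2: i4&i5 and.ALU or.ALU  dual
c3: i6 st.MEM  no-port MEM/MEM
c4: i7 ld.MEM  no-port MEM/BR
c5: i8&i9 bne.BR mulh.MUL  dual
c6: i10&i11 st.MEM mulh.MUL  dual
c7: i12 add.ALU  RAW+WAW r4
c8: i13 ld.MEM  tail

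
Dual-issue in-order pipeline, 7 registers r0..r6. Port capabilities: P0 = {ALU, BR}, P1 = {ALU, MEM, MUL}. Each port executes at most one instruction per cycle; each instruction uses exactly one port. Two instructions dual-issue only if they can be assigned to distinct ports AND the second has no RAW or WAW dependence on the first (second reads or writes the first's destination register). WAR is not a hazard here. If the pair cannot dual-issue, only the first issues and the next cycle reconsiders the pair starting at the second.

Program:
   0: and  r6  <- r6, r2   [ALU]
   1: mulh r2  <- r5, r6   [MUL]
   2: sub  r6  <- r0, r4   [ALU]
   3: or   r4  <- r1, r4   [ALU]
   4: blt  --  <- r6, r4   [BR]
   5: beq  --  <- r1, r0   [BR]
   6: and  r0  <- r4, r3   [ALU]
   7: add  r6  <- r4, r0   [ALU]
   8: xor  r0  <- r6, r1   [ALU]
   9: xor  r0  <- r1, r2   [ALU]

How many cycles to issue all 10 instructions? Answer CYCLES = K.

  cy0 -> i0 (and.ALU) RAW r6
  cy1 -> i1/i2 (mulh.MUL+sub.ALU) pair
  cy2 -> i3 (or.ALU) RAW r4
  cy3 -> i4 (blt.BR) no-port BR/BR
  cy4 -> i5/i6 (beq.BR+and.ALU) pair
  cy5 -> i7 (add.ALU) RAW r6
  cy6 -> i8 (xor.ALU) WAW r0
  cy7 -> i9 (xor.ALU) tail

CYCLES = 8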